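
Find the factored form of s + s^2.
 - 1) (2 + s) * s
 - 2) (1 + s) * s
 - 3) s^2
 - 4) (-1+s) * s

We need to factor s + s^2.
The factored form is (1 + s) * s.
2) (1 + s) * s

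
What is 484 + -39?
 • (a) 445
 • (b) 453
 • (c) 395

484 + -39 = 445
a) 445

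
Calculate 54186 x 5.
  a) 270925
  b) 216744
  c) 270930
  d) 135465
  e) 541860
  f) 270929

54186 * 5 = 270930
c) 270930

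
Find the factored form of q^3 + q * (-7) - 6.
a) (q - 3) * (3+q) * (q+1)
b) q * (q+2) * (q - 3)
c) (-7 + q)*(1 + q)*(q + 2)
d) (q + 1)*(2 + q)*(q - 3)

We need to factor q^3 + q * (-7) - 6.
The factored form is (q + 1)*(2 + q)*(q - 3).
d) (q + 1)*(2 + q)*(q - 3)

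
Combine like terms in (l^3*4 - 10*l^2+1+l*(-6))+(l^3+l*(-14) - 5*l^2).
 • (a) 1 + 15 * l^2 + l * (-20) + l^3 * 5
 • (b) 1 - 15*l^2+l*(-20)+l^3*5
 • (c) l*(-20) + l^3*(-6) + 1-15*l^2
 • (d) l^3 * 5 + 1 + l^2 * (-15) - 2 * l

Adding the polynomials and combining like terms:
(l^3*4 - 10*l^2 + 1 + l*(-6)) + (l^3 + l*(-14) - 5*l^2)
= 1 - 15*l^2+l*(-20)+l^3*5
b) 1 - 15*l^2+l*(-20)+l^3*5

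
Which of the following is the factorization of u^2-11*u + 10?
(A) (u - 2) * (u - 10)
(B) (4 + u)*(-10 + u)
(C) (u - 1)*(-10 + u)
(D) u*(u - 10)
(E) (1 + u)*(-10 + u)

We need to factor u^2-11*u + 10.
The factored form is (u - 1)*(-10 + u).
C) (u - 1)*(-10 + u)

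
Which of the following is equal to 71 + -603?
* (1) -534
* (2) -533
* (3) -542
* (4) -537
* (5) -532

71 + -603 = -532
5) -532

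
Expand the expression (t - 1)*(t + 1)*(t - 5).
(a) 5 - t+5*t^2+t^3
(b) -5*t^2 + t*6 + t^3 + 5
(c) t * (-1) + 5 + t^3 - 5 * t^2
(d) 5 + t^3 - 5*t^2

Expanding (t - 1)*(t + 1)*(t - 5):
= t * (-1) + 5 + t^3 - 5 * t^2
c) t * (-1) + 5 + t^3 - 5 * t^2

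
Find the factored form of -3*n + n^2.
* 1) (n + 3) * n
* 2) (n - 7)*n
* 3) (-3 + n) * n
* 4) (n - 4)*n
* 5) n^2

We need to factor -3*n + n^2.
The factored form is (-3 + n) * n.
3) (-3 + n) * n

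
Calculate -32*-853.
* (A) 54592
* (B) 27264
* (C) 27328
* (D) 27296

-32 * -853 = 27296
D) 27296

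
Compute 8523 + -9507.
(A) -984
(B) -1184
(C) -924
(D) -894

8523 + -9507 = -984
A) -984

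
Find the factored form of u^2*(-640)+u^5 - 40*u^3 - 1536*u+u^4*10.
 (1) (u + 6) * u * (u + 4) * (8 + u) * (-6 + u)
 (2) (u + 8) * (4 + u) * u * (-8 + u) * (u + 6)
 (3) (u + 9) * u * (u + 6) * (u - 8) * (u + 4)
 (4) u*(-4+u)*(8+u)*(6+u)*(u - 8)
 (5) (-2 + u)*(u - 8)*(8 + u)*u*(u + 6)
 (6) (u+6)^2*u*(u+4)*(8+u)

We need to factor u^2*(-640)+u^5 - 40*u^3 - 1536*u+u^4*10.
The factored form is (u + 8) * (4 + u) * u * (-8 + u) * (u + 6).
2) (u + 8) * (4 + u) * u * (-8 + u) * (u + 6)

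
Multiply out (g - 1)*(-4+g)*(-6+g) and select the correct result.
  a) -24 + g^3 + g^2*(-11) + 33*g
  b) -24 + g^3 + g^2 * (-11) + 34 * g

Expanding (g - 1)*(-4+g)*(-6+g):
= -24 + g^3 + g^2 * (-11) + 34 * g
b) -24 + g^3 + g^2 * (-11) + 34 * g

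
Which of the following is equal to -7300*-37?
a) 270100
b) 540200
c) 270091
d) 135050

-7300 * -37 = 270100
a) 270100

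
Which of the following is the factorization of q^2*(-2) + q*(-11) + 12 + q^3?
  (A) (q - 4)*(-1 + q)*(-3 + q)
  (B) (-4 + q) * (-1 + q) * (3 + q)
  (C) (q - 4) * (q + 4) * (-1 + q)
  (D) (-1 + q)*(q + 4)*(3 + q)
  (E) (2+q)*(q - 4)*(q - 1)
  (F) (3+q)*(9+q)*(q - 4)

We need to factor q^2*(-2) + q*(-11) + 12 + q^3.
The factored form is (-4 + q) * (-1 + q) * (3 + q).
B) (-4 + q) * (-1 + q) * (3 + q)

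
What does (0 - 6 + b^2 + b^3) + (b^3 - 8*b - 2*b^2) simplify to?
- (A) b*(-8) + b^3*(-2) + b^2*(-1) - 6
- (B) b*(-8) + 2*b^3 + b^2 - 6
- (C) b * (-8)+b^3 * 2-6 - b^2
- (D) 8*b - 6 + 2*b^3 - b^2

Adding the polynomials and combining like terms:
(0 - 6 + b^2 + b^3) + (b^3 - 8*b - 2*b^2)
= b * (-8)+b^3 * 2-6 - b^2
C) b * (-8)+b^3 * 2-6 - b^2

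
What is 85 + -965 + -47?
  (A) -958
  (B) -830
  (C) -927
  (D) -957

First: 85 + -965 = -880
Then: -880 + -47 = -927
C) -927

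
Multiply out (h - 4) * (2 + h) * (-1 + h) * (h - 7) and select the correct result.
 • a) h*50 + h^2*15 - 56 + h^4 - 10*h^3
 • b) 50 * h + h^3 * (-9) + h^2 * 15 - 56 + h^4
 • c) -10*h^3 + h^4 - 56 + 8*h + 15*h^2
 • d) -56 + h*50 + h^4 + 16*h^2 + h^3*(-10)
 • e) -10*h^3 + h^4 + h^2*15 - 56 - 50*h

Expanding (h - 4) * (2 + h) * (-1 + h) * (h - 7):
= h*50 + h^2*15 - 56 + h^4 - 10*h^3
a) h*50 + h^2*15 - 56 + h^4 - 10*h^3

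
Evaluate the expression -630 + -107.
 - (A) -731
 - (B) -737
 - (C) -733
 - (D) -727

-630 + -107 = -737
B) -737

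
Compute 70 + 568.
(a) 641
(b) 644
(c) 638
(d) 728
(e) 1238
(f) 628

70 + 568 = 638
c) 638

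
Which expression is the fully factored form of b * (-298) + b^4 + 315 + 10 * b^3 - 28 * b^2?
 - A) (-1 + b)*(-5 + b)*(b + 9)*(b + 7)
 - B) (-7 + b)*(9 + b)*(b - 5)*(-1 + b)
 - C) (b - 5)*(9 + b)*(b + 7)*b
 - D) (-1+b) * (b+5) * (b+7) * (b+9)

We need to factor b * (-298) + b^4 + 315 + 10 * b^3 - 28 * b^2.
The factored form is (-1 + b)*(-5 + b)*(b + 9)*(b + 7).
A) (-1 + b)*(-5 + b)*(b + 9)*(b + 7)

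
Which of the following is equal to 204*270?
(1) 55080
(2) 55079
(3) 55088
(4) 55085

204 * 270 = 55080
1) 55080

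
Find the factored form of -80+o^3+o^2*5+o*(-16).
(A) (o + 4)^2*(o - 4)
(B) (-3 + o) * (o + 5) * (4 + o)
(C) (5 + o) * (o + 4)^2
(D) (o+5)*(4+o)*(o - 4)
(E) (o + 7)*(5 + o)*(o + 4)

We need to factor -80+o^3+o^2*5+o*(-16).
The factored form is (o+5)*(4+o)*(o - 4).
D) (o+5)*(4+o)*(o - 4)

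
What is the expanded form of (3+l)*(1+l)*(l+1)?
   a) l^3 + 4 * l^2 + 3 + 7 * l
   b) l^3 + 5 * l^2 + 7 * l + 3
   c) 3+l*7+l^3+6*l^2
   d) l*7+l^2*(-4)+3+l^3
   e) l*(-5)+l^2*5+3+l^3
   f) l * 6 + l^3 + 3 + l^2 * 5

Expanding (3+l)*(1+l)*(l+1):
= l^3 + 5 * l^2 + 7 * l + 3
b) l^3 + 5 * l^2 + 7 * l + 3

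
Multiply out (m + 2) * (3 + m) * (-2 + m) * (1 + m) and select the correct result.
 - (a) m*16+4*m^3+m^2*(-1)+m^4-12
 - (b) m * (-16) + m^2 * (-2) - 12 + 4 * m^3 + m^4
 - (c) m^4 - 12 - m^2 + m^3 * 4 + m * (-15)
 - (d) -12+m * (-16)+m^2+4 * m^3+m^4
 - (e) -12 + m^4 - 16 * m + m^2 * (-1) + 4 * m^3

Expanding (m + 2) * (3 + m) * (-2 + m) * (1 + m):
= -12 + m^4 - 16 * m + m^2 * (-1) + 4 * m^3
e) -12 + m^4 - 16 * m + m^2 * (-1) + 4 * m^3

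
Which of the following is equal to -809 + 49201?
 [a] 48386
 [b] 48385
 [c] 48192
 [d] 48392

-809 + 49201 = 48392
d) 48392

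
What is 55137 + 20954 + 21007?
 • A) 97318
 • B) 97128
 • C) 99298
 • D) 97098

First: 55137 + 20954 = 76091
Then: 76091 + 21007 = 97098
D) 97098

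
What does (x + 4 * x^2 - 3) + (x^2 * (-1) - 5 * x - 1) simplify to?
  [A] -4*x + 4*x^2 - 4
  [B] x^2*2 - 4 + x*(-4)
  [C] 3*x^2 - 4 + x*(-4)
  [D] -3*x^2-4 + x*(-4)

Adding the polynomials and combining like terms:
(x + 4*x^2 - 3) + (x^2*(-1) - 5*x - 1)
= 3*x^2 - 4 + x*(-4)
C) 3*x^2 - 4 + x*(-4)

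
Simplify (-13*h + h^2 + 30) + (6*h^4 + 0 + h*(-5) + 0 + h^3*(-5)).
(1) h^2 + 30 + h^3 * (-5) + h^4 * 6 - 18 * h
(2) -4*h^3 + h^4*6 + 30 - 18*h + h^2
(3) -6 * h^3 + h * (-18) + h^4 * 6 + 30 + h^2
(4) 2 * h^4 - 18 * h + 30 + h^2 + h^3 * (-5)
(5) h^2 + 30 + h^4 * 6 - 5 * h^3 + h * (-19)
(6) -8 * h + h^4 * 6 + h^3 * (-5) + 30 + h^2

Adding the polynomials and combining like terms:
(-13*h + h^2 + 30) + (6*h^4 + 0 + h*(-5) + 0 + h^3*(-5))
= h^2 + 30 + h^3 * (-5) + h^4 * 6 - 18 * h
1) h^2 + 30 + h^3 * (-5) + h^4 * 6 - 18 * h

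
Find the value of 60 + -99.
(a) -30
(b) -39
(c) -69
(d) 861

60 + -99 = -39
b) -39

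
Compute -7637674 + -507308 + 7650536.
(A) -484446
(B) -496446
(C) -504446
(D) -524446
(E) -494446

First: -7637674 + -507308 = -8144982
Then: -8144982 + 7650536 = -494446
E) -494446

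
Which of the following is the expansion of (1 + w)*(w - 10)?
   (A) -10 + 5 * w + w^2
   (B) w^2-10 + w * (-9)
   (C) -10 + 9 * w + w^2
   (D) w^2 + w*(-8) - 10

Expanding (1 + w)*(w - 10):
= w^2-10 + w * (-9)
B) w^2-10 + w * (-9)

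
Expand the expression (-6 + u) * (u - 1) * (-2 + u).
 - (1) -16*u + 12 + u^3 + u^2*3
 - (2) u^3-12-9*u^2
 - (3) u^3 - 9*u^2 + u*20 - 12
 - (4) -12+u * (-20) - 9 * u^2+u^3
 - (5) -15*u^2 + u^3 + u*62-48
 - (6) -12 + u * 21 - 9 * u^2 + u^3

Expanding (-6 + u) * (u - 1) * (-2 + u):
= u^3 - 9*u^2 + u*20 - 12
3) u^3 - 9*u^2 + u*20 - 12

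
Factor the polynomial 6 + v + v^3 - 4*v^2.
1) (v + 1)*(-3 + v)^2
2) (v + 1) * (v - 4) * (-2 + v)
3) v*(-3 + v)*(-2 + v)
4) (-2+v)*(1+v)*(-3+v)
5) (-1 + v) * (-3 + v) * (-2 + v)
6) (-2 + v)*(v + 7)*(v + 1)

We need to factor 6 + v + v^3 - 4*v^2.
The factored form is (-2+v)*(1+v)*(-3+v).
4) (-2+v)*(1+v)*(-3+v)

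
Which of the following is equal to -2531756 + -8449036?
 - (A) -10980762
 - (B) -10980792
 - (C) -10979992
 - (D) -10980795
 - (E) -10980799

-2531756 + -8449036 = -10980792
B) -10980792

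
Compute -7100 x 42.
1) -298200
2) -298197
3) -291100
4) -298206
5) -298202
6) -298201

-7100 * 42 = -298200
1) -298200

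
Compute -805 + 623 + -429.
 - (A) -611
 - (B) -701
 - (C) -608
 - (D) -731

First: -805 + 623 = -182
Then: -182 + -429 = -611
A) -611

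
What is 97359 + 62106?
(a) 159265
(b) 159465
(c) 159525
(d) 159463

97359 + 62106 = 159465
b) 159465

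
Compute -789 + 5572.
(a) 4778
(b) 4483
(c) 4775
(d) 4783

-789 + 5572 = 4783
d) 4783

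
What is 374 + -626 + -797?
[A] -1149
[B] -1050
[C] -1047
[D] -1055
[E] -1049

First: 374 + -626 = -252
Then: -252 + -797 = -1049
E) -1049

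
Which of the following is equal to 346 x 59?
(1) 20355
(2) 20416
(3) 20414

346 * 59 = 20414
3) 20414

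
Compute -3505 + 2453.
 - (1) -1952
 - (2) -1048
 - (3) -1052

-3505 + 2453 = -1052
3) -1052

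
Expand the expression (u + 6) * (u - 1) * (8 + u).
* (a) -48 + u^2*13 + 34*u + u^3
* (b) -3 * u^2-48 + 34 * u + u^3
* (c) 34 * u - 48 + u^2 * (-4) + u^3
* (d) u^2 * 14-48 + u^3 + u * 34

Expanding (u + 6) * (u - 1) * (8 + u):
= -48 + u^2*13 + 34*u + u^3
a) -48 + u^2*13 + 34*u + u^3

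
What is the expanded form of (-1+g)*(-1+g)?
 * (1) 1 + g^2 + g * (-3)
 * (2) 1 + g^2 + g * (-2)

Expanding (-1+g)*(-1+g):
= 1 + g^2 + g * (-2)
2) 1 + g^2 + g * (-2)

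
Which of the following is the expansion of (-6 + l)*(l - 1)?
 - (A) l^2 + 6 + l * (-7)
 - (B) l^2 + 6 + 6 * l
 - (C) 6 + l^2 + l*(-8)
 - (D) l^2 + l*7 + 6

Expanding (-6 + l)*(l - 1):
= l^2 + 6 + l * (-7)
A) l^2 + 6 + l * (-7)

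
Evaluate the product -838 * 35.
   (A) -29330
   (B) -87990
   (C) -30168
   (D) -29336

-838 * 35 = -29330
A) -29330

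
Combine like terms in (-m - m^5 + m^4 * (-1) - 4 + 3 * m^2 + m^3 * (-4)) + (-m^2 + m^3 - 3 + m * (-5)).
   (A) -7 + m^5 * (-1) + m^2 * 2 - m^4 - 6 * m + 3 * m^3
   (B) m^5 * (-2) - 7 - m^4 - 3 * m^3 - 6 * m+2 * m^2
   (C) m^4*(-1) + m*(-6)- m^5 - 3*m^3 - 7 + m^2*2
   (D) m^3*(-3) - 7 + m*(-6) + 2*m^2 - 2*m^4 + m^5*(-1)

Adding the polynomials and combining like terms:
(-m - m^5 + m^4*(-1) - 4 + 3*m^2 + m^3*(-4)) + (-m^2 + m^3 - 3 + m*(-5))
= m^4*(-1) + m*(-6)- m^5 - 3*m^3 - 7 + m^2*2
C) m^4*(-1) + m*(-6)- m^5 - 3*m^3 - 7 + m^2*2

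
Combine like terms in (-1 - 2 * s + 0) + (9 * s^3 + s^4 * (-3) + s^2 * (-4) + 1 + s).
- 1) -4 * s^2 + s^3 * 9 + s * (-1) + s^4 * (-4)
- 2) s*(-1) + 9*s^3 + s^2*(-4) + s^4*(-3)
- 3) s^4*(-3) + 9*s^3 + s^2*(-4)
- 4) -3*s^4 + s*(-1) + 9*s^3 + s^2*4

Adding the polynomials and combining like terms:
(-1 - 2*s + 0) + (9*s^3 + s^4*(-3) + s^2*(-4) + 1 + s)
= s*(-1) + 9*s^3 + s^2*(-4) + s^4*(-3)
2) s*(-1) + 9*s^3 + s^2*(-4) + s^4*(-3)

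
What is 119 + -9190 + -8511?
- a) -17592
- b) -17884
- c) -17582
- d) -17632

First: 119 + -9190 = -9071
Then: -9071 + -8511 = -17582
c) -17582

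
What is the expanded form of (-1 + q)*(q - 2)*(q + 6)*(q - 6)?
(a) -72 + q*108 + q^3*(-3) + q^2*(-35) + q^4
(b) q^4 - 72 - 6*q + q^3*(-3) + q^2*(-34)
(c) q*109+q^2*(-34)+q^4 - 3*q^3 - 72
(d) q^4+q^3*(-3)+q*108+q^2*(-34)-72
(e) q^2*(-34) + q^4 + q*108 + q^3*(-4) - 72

Expanding (-1 + q)*(q - 2)*(q + 6)*(q - 6):
= q^4+q^3*(-3)+q*108+q^2*(-34)-72
d) q^4+q^3*(-3)+q*108+q^2*(-34)-72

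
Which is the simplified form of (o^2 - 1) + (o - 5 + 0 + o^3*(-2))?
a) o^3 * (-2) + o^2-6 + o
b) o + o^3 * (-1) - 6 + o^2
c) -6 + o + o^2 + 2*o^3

Adding the polynomials and combining like terms:
(o^2 - 1) + (o - 5 + 0 + o^3*(-2))
= o^3 * (-2) + o^2-6 + o
a) o^3 * (-2) + o^2-6 + o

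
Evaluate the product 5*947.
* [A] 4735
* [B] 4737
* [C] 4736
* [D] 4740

5 * 947 = 4735
A) 4735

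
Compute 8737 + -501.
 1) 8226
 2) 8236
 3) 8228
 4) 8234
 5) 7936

8737 + -501 = 8236
2) 8236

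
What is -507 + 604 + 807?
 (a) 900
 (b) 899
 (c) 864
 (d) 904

First: -507 + 604 = 97
Then: 97 + 807 = 904
d) 904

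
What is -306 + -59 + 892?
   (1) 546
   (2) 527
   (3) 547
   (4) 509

First: -306 + -59 = -365
Then: -365 + 892 = 527
2) 527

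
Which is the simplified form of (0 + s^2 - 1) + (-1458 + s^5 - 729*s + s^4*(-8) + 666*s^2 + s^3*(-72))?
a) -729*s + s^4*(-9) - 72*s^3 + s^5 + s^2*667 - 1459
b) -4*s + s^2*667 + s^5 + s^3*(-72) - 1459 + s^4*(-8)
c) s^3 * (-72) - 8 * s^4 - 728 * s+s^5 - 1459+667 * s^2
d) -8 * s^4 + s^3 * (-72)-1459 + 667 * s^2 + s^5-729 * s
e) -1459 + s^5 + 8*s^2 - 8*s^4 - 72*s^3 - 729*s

Adding the polynomials and combining like terms:
(0 + s^2 - 1) + (-1458 + s^5 - 729*s + s^4*(-8) + 666*s^2 + s^3*(-72))
= -8 * s^4 + s^3 * (-72)-1459 + 667 * s^2 + s^5-729 * s
d) -8 * s^4 + s^3 * (-72)-1459 + 667 * s^2 + s^5-729 * s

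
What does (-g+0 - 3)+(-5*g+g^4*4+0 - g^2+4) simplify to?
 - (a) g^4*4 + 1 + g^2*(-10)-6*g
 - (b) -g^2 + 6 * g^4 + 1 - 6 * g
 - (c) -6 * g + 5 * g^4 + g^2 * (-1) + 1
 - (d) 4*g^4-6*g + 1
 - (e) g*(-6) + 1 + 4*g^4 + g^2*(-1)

Adding the polynomials and combining like terms:
(-g + 0 - 3) + (-5*g + g^4*4 + 0 - g^2 + 4)
= g*(-6) + 1 + 4*g^4 + g^2*(-1)
e) g*(-6) + 1 + 4*g^4 + g^2*(-1)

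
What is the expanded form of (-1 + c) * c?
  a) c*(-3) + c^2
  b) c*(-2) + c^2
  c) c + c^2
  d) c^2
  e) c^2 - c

Expanding (-1 + c) * c:
= c^2 - c
e) c^2 - c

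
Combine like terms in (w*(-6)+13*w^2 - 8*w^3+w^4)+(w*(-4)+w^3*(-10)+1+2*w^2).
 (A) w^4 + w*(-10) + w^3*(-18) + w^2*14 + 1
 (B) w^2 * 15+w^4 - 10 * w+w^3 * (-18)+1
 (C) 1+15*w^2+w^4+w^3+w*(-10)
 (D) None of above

Adding the polynomials and combining like terms:
(w*(-6) + 13*w^2 - 8*w^3 + w^4) + (w*(-4) + w^3*(-10) + 1 + 2*w^2)
= w^2 * 15+w^4 - 10 * w+w^3 * (-18)+1
B) w^2 * 15+w^4 - 10 * w+w^3 * (-18)+1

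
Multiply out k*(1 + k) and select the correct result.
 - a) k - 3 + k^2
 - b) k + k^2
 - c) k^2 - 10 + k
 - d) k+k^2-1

Expanding k*(1 + k):
= k + k^2
b) k + k^2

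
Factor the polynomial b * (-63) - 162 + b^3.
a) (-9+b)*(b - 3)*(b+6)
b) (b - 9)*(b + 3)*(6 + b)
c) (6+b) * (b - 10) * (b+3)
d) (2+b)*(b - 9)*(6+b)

We need to factor b * (-63) - 162 + b^3.
The factored form is (b - 9)*(b + 3)*(6 + b).
b) (b - 9)*(b + 3)*(6 + b)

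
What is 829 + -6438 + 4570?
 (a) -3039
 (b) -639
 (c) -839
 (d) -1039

First: 829 + -6438 = -5609
Then: -5609 + 4570 = -1039
d) -1039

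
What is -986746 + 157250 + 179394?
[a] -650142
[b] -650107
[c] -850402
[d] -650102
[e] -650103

First: -986746 + 157250 = -829496
Then: -829496 + 179394 = -650102
d) -650102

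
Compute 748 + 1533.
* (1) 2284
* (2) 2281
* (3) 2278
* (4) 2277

748 + 1533 = 2281
2) 2281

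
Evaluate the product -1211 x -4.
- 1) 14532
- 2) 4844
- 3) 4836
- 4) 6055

-1211 * -4 = 4844
2) 4844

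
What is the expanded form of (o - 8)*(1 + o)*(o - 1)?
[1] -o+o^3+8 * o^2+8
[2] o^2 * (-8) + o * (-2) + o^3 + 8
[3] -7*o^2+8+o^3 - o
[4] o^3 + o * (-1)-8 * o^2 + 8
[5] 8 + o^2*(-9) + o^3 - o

Expanding (o - 8)*(1 + o)*(o - 1):
= o^3 + o * (-1)-8 * o^2 + 8
4) o^3 + o * (-1)-8 * o^2 + 8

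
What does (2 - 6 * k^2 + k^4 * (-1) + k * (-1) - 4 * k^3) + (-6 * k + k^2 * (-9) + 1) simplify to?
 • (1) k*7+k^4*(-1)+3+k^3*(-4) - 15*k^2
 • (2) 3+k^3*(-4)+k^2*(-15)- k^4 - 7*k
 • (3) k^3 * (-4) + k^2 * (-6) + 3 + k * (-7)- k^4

Adding the polynomials and combining like terms:
(2 - 6*k^2 + k^4*(-1) + k*(-1) - 4*k^3) + (-6*k + k^2*(-9) + 1)
= 3+k^3*(-4)+k^2*(-15)- k^4 - 7*k
2) 3+k^3*(-4)+k^2*(-15)- k^4 - 7*k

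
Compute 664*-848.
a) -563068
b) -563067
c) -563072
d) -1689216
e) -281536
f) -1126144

664 * -848 = -563072
c) -563072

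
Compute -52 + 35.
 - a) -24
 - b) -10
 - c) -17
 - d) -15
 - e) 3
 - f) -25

-52 + 35 = -17
c) -17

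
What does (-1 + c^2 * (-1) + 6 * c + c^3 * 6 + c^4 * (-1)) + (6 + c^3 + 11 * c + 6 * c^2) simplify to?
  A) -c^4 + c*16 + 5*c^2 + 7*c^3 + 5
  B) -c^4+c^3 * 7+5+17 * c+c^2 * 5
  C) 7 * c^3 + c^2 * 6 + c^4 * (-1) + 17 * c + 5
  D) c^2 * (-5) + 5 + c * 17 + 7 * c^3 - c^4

Adding the polynomials and combining like terms:
(-1 + c^2*(-1) + 6*c + c^3*6 + c^4*(-1)) + (6 + c^3 + 11*c + 6*c^2)
= -c^4+c^3 * 7+5+17 * c+c^2 * 5
B) -c^4+c^3 * 7+5+17 * c+c^2 * 5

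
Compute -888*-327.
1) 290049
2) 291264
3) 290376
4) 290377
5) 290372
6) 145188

-888 * -327 = 290376
3) 290376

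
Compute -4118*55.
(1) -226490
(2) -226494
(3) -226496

-4118 * 55 = -226490
1) -226490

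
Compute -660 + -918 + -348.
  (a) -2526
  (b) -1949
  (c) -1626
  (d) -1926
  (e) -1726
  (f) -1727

First: -660 + -918 = -1578
Then: -1578 + -348 = -1926
d) -1926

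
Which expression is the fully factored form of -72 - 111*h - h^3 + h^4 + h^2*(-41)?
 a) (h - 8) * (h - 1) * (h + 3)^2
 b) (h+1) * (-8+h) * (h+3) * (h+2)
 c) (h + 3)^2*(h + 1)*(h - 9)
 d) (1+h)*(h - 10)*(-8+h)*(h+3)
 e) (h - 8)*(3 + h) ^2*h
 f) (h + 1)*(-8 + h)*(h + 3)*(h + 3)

We need to factor -72 - 111*h - h^3 + h^4 + h^2*(-41).
The factored form is (h + 1)*(-8 + h)*(h + 3)*(h + 3).
f) (h + 1)*(-8 + h)*(h + 3)*(h + 3)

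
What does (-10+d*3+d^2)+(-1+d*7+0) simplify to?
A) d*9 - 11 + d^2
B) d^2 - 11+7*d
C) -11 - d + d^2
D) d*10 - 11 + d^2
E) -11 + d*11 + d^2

Adding the polynomials and combining like terms:
(-10 + d*3 + d^2) + (-1 + d*7 + 0)
= d*10 - 11 + d^2
D) d*10 - 11 + d^2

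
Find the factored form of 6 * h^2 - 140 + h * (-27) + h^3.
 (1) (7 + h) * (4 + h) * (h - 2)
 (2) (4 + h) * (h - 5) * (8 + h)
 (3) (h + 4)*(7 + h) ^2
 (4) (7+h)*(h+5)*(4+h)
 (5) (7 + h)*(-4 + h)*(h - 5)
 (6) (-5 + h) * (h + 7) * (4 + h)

We need to factor 6 * h^2 - 140 + h * (-27) + h^3.
The factored form is (-5 + h) * (h + 7) * (4 + h).
6) (-5 + h) * (h + 7) * (4 + h)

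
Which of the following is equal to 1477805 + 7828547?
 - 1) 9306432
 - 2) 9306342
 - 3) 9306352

1477805 + 7828547 = 9306352
3) 9306352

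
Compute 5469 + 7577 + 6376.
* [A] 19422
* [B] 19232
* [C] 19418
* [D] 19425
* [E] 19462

First: 5469 + 7577 = 13046
Then: 13046 + 6376 = 19422
A) 19422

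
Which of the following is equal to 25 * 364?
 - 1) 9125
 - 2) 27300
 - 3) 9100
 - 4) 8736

25 * 364 = 9100
3) 9100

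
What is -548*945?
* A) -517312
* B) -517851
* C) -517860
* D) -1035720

-548 * 945 = -517860
C) -517860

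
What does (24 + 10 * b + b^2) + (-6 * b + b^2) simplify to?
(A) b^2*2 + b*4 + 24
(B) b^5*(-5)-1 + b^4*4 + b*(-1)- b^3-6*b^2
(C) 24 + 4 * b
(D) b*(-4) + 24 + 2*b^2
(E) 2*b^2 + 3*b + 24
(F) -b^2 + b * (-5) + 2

Adding the polynomials and combining like terms:
(24 + 10*b + b^2) + (-6*b + b^2)
= b^2*2 + b*4 + 24
A) b^2*2 + b*4 + 24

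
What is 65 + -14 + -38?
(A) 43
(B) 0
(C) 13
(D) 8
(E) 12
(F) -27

First: 65 + -14 = 51
Then: 51 + -38 = 13
C) 13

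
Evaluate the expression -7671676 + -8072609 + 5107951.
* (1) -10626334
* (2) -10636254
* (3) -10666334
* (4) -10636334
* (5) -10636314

First: -7671676 + -8072609 = -15744285
Then: -15744285 + 5107951 = -10636334
4) -10636334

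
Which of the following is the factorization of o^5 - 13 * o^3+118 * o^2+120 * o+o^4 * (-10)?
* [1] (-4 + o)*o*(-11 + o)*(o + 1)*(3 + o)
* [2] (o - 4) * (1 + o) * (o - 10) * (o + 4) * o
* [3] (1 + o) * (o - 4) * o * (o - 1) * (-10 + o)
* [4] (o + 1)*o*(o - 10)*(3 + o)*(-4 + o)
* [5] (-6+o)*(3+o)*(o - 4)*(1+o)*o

We need to factor o^5 - 13 * o^3+118 * o^2+120 * o+o^4 * (-10).
The factored form is (o + 1)*o*(o - 10)*(3 + o)*(-4 + o).
4) (o + 1)*o*(o - 10)*(3 + o)*(-4 + o)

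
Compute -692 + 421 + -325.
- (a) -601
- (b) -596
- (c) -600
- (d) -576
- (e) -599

First: -692 + 421 = -271
Then: -271 + -325 = -596
b) -596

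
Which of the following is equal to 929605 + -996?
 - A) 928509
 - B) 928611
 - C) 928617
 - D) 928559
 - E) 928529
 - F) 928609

929605 + -996 = 928609
F) 928609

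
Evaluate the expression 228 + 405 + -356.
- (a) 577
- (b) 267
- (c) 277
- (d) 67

First: 228 + 405 = 633
Then: 633 + -356 = 277
c) 277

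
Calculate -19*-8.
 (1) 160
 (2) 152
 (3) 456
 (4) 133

-19 * -8 = 152
2) 152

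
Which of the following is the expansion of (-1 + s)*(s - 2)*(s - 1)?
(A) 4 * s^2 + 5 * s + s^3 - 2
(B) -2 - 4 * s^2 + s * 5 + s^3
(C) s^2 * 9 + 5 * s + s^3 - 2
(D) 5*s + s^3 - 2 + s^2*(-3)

Expanding (-1 + s)*(s - 2)*(s - 1):
= -2 - 4 * s^2 + s * 5 + s^3
B) -2 - 4 * s^2 + s * 5 + s^3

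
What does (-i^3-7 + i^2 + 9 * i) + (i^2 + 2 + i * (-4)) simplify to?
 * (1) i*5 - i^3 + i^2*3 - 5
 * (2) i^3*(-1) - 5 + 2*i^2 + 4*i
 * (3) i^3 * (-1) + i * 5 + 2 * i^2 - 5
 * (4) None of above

Adding the polynomials and combining like terms:
(-i^3 - 7 + i^2 + 9*i) + (i^2 + 2 + i*(-4))
= i^3 * (-1) + i * 5 + 2 * i^2 - 5
3) i^3 * (-1) + i * 5 + 2 * i^2 - 5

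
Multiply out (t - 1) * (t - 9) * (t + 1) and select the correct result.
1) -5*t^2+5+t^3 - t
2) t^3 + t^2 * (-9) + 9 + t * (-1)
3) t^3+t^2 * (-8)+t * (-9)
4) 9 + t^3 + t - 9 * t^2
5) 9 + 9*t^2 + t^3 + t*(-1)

Expanding (t - 1) * (t - 9) * (t + 1):
= t^3 + t^2 * (-9) + 9 + t * (-1)
2) t^3 + t^2 * (-9) + 9 + t * (-1)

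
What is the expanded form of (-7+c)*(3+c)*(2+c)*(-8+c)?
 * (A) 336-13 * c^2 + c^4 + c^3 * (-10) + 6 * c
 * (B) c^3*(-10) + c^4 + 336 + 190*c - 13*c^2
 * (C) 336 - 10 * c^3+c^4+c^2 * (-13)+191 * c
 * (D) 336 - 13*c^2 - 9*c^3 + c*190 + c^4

Expanding (-7+c)*(3+c)*(2+c)*(-8+c):
= c^3*(-10) + c^4 + 336 + 190*c - 13*c^2
B) c^3*(-10) + c^4 + 336 + 190*c - 13*c^2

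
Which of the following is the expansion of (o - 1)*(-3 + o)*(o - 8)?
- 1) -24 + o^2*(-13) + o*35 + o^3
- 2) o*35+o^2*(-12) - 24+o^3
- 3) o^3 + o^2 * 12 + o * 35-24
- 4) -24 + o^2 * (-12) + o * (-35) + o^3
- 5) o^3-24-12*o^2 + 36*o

Expanding (o - 1)*(-3 + o)*(o - 8):
= o*35+o^2*(-12) - 24+o^3
2) o*35+o^2*(-12) - 24+o^3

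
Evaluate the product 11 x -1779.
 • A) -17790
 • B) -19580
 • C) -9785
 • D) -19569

11 * -1779 = -19569
D) -19569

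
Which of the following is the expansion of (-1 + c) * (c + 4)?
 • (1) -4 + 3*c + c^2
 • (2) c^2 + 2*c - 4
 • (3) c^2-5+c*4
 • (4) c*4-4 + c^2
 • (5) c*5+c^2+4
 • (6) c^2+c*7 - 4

Expanding (-1 + c) * (c + 4):
= -4 + 3*c + c^2
1) -4 + 3*c + c^2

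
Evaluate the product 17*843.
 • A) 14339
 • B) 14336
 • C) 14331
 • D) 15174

17 * 843 = 14331
C) 14331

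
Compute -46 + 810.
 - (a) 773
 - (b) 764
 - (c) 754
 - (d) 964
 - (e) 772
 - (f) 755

-46 + 810 = 764
b) 764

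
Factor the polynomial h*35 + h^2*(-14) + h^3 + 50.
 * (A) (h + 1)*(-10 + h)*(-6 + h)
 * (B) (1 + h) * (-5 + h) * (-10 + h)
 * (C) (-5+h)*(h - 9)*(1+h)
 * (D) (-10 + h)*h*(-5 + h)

We need to factor h*35 + h^2*(-14) + h^3 + 50.
The factored form is (1 + h) * (-5 + h) * (-10 + h).
B) (1 + h) * (-5 + h) * (-10 + h)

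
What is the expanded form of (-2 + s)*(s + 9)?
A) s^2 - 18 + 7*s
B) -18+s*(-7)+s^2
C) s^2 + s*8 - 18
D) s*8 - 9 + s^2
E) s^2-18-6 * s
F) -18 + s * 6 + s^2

Expanding (-2 + s)*(s + 9):
= s^2 - 18 + 7*s
A) s^2 - 18 + 7*s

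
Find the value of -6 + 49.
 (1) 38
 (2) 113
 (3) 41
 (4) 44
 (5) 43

-6 + 49 = 43
5) 43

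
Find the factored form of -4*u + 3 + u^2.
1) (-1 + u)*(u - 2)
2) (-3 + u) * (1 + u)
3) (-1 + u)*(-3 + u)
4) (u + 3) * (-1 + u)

We need to factor -4*u + 3 + u^2.
The factored form is (-1 + u)*(-3 + u).
3) (-1 + u)*(-3 + u)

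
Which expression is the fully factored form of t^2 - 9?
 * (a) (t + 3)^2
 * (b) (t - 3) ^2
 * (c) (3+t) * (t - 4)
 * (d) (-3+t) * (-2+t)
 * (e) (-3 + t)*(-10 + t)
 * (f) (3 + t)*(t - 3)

We need to factor t^2 - 9.
The factored form is (3 + t)*(t - 3).
f) (3 + t)*(t - 3)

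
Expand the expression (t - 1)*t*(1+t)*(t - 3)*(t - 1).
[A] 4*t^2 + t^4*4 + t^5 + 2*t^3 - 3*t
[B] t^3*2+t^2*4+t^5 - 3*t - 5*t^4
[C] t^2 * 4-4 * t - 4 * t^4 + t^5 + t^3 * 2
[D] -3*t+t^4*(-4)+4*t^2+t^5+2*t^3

Expanding (t - 1)*t*(1+t)*(t - 3)*(t - 1):
= -3*t+t^4*(-4)+4*t^2+t^5+2*t^3
D) -3*t+t^4*(-4)+4*t^2+t^5+2*t^3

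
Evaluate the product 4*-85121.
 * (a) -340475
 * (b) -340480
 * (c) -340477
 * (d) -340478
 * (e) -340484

4 * -85121 = -340484
e) -340484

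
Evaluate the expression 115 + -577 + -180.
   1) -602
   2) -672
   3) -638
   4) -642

First: 115 + -577 = -462
Then: -462 + -180 = -642
4) -642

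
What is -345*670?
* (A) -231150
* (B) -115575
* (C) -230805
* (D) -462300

-345 * 670 = -231150
A) -231150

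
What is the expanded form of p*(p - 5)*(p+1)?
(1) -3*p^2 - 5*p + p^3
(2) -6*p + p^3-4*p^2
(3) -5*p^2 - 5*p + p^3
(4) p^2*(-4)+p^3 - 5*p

Expanding p*(p - 5)*(p+1):
= p^2*(-4)+p^3 - 5*p
4) p^2*(-4)+p^3 - 5*p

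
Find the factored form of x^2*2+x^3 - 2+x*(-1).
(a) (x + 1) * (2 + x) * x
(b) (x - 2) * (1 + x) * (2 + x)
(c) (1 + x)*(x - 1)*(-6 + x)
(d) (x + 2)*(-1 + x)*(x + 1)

We need to factor x^2*2+x^3 - 2+x*(-1).
The factored form is (x + 2)*(-1 + x)*(x + 1).
d) (x + 2)*(-1 + x)*(x + 1)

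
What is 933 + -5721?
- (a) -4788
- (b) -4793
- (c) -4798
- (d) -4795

933 + -5721 = -4788
a) -4788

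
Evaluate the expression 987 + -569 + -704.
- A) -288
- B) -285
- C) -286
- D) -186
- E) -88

First: 987 + -569 = 418
Then: 418 + -704 = -286
C) -286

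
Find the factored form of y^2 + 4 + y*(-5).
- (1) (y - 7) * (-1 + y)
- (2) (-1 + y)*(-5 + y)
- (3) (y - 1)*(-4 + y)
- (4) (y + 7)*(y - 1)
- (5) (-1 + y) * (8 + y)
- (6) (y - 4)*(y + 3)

We need to factor y^2 + 4 + y*(-5).
The factored form is (y - 1)*(-4 + y).
3) (y - 1)*(-4 + y)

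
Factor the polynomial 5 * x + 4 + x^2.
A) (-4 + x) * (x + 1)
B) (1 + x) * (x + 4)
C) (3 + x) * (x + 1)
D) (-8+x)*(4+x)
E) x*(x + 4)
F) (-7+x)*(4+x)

We need to factor 5 * x + 4 + x^2.
The factored form is (1 + x) * (x + 4).
B) (1 + x) * (x + 4)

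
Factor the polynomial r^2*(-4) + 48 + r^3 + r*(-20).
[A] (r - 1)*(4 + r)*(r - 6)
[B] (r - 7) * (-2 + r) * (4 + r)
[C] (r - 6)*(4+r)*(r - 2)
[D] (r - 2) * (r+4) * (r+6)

We need to factor r^2*(-4) + 48 + r^3 + r*(-20).
The factored form is (r - 6)*(4+r)*(r - 2).
C) (r - 6)*(4+r)*(r - 2)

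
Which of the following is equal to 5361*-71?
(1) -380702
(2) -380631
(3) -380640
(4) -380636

5361 * -71 = -380631
2) -380631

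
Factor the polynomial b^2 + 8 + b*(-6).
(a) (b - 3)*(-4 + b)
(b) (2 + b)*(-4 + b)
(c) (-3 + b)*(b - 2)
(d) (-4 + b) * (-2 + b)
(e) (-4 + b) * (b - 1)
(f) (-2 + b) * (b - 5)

We need to factor b^2 + 8 + b*(-6).
The factored form is (-4 + b) * (-2 + b).
d) (-4 + b) * (-2 + b)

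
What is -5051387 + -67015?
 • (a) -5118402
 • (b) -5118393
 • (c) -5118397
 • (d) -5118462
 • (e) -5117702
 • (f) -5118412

-5051387 + -67015 = -5118402
a) -5118402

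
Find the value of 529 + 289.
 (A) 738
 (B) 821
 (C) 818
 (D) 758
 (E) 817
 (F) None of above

529 + 289 = 818
C) 818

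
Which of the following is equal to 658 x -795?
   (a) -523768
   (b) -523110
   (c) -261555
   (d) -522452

658 * -795 = -523110
b) -523110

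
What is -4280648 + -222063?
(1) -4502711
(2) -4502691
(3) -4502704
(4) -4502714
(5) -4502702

-4280648 + -222063 = -4502711
1) -4502711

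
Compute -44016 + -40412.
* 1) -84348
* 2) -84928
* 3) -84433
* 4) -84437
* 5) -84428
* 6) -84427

-44016 + -40412 = -84428
5) -84428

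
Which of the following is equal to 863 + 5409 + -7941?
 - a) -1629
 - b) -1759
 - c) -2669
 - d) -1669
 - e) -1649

First: 863 + 5409 = 6272
Then: 6272 + -7941 = -1669
d) -1669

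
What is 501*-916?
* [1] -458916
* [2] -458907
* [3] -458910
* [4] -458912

501 * -916 = -458916
1) -458916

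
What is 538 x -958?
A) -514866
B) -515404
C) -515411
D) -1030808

538 * -958 = -515404
B) -515404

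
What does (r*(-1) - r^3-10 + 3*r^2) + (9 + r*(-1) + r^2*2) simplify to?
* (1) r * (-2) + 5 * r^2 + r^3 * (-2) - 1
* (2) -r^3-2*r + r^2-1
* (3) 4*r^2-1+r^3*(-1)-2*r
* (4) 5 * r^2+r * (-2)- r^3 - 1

Adding the polynomials and combining like terms:
(r*(-1) - r^3 - 10 + 3*r^2) + (9 + r*(-1) + r^2*2)
= 5 * r^2+r * (-2)- r^3 - 1
4) 5 * r^2+r * (-2)- r^3 - 1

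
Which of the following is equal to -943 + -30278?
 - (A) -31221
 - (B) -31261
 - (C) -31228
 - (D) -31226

-943 + -30278 = -31221
A) -31221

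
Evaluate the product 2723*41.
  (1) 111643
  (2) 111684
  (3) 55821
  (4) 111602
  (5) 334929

2723 * 41 = 111643
1) 111643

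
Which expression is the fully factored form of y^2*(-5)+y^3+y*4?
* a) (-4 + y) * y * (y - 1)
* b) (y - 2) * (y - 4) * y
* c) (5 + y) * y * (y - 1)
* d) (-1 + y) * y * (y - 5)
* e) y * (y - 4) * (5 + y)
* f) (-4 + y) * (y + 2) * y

We need to factor y^2*(-5)+y^3+y*4.
The factored form is (-4 + y) * y * (y - 1).
a) (-4 + y) * y * (y - 1)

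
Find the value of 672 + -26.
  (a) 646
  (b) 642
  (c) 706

672 + -26 = 646
a) 646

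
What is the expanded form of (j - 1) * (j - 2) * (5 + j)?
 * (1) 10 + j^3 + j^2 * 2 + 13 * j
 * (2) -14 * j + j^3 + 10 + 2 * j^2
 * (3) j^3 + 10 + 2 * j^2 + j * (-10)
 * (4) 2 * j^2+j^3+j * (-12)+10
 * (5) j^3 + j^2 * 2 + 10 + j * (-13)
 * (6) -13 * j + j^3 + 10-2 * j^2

Expanding (j - 1) * (j - 2) * (5 + j):
= j^3 + j^2 * 2 + 10 + j * (-13)
5) j^3 + j^2 * 2 + 10 + j * (-13)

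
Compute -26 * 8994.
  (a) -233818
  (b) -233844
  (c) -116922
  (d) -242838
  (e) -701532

-26 * 8994 = -233844
b) -233844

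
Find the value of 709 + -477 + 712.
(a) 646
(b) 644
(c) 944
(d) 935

First: 709 + -477 = 232
Then: 232 + 712 = 944
c) 944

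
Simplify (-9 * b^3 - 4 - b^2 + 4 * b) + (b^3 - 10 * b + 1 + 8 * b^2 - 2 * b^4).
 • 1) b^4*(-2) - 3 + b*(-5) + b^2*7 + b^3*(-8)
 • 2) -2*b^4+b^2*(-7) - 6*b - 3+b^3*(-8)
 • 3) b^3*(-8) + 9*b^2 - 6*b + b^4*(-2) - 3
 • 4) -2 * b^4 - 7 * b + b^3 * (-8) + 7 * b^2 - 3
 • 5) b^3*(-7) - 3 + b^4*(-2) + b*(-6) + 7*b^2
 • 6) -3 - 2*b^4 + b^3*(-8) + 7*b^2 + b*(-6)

Adding the polynomials and combining like terms:
(-9*b^3 - 4 - b^2 + 4*b) + (b^3 - 10*b + 1 + 8*b^2 - 2*b^4)
= -3 - 2*b^4 + b^3*(-8) + 7*b^2 + b*(-6)
6) -3 - 2*b^4 + b^3*(-8) + 7*b^2 + b*(-6)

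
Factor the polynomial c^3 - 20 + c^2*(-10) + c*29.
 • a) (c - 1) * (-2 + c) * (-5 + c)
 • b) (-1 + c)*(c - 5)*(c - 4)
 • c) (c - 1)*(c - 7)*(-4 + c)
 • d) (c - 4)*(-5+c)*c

We need to factor c^3 - 20 + c^2*(-10) + c*29.
The factored form is (-1 + c)*(c - 5)*(c - 4).
b) (-1 + c)*(c - 5)*(c - 4)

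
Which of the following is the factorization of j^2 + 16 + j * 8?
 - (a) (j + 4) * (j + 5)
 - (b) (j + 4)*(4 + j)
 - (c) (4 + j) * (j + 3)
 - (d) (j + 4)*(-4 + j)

We need to factor j^2 + 16 + j * 8.
The factored form is (j + 4)*(4 + j).
b) (j + 4)*(4 + j)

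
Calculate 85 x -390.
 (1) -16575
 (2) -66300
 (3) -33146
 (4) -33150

85 * -390 = -33150
4) -33150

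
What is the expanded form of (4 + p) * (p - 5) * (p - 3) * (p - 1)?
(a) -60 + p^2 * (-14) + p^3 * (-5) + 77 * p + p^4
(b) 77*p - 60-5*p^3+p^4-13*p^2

Expanding (4 + p) * (p - 5) * (p - 3) * (p - 1):
= 77*p - 60-5*p^3+p^4-13*p^2
b) 77*p - 60-5*p^3+p^4-13*p^2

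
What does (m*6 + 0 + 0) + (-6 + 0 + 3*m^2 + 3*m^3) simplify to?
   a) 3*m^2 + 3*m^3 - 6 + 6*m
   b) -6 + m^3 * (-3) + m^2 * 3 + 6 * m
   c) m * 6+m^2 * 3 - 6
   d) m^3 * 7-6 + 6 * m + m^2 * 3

Adding the polynomials and combining like terms:
(m*6 + 0 + 0) + (-6 + 0 + 3*m^2 + 3*m^3)
= 3*m^2 + 3*m^3 - 6 + 6*m
a) 3*m^2 + 3*m^3 - 6 + 6*m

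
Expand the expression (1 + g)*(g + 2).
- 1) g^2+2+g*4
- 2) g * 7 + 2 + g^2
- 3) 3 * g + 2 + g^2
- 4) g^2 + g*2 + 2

Expanding (1 + g)*(g + 2):
= 3 * g + 2 + g^2
3) 3 * g + 2 + g^2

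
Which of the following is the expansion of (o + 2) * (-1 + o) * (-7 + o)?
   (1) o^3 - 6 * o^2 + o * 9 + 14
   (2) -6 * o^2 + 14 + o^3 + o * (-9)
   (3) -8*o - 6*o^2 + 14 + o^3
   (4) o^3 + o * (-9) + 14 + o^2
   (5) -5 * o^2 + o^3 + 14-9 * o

Expanding (o + 2) * (-1 + o) * (-7 + o):
= -6 * o^2 + 14 + o^3 + o * (-9)
2) -6 * o^2 + 14 + o^3 + o * (-9)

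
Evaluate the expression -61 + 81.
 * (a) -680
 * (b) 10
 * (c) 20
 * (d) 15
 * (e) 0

-61 + 81 = 20
c) 20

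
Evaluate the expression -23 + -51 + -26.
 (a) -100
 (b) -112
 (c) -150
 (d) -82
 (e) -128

First: -23 + -51 = -74
Then: -74 + -26 = -100
a) -100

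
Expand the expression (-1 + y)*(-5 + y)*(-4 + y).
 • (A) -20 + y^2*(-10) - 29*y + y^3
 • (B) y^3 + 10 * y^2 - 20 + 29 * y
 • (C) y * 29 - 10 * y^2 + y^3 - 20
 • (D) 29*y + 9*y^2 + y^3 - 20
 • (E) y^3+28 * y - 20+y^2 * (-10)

Expanding (-1 + y)*(-5 + y)*(-4 + y):
= y * 29 - 10 * y^2 + y^3 - 20
C) y * 29 - 10 * y^2 + y^3 - 20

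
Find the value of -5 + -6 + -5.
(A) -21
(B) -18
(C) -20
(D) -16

First: -5 + -6 = -11
Then: -11 + -5 = -16
D) -16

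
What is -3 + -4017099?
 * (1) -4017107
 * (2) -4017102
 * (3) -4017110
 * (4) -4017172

-3 + -4017099 = -4017102
2) -4017102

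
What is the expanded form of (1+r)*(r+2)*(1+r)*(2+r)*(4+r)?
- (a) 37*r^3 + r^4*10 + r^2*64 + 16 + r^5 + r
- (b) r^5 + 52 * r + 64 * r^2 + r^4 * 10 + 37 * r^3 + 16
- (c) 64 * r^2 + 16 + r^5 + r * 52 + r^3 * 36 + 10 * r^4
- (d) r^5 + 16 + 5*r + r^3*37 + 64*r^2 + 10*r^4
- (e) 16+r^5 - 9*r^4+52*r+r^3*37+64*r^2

Expanding (1+r)*(r+2)*(1+r)*(2+r)*(4+r):
= r^5 + 52 * r + 64 * r^2 + r^4 * 10 + 37 * r^3 + 16
b) r^5 + 52 * r + 64 * r^2 + r^4 * 10 + 37 * r^3 + 16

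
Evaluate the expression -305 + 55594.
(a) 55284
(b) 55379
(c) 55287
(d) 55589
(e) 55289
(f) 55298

-305 + 55594 = 55289
e) 55289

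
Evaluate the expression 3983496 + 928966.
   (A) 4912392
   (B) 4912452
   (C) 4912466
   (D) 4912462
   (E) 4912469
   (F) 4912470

3983496 + 928966 = 4912462
D) 4912462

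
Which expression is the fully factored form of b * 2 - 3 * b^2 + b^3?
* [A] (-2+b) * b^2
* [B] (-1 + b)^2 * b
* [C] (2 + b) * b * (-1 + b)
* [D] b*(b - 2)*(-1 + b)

We need to factor b * 2 - 3 * b^2 + b^3.
The factored form is b*(b - 2)*(-1 + b).
D) b*(b - 2)*(-1 + b)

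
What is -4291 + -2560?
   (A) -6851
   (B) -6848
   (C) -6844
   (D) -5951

-4291 + -2560 = -6851
A) -6851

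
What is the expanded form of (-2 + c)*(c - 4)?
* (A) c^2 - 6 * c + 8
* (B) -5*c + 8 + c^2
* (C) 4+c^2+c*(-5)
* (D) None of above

Expanding (-2 + c)*(c - 4):
= c^2 - 6 * c + 8
A) c^2 - 6 * c + 8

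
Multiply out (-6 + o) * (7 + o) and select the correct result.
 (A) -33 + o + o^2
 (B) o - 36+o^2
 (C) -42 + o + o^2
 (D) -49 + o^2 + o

Expanding (-6 + o) * (7 + o):
= -42 + o + o^2
C) -42 + o + o^2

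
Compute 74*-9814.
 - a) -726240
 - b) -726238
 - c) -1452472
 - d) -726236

74 * -9814 = -726236
d) -726236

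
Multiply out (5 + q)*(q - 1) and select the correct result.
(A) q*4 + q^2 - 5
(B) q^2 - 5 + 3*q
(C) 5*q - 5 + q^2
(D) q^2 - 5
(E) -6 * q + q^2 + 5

Expanding (5 + q)*(q - 1):
= q*4 + q^2 - 5
A) q*4 + q^2 - 5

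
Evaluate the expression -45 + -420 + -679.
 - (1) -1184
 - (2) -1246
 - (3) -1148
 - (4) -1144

First: -45 + -420 = -465
Then: -465 + -679 = -1144
4) -1144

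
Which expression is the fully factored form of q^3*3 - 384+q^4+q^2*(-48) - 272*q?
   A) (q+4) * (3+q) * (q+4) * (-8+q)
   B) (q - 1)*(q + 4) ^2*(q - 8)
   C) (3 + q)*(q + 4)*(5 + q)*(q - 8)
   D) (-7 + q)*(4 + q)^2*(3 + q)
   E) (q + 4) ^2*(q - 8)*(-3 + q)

We need to factor q^3*3 - 384+q^4+q^2*(-48) - 272*q.
The factored form is (q+4) * (3+q) * (q+4) * (-8+q).
A) (q+4) * (3+q) * (q+4) * (-8+q)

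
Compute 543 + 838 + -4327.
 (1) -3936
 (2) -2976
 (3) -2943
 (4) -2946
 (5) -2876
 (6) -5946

First: 543 + 838 = 1381
Then: 1381 + -4327 = -2946
4) -2946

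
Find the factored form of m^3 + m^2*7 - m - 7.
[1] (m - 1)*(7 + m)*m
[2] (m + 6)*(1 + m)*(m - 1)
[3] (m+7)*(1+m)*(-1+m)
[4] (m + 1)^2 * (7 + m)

We need to factor m^3 + m^2*7 - m - 7.
The factored form is (m+7)*(1+m)*(-1+m).
3) (m+7)*(1+m)*(-1+m)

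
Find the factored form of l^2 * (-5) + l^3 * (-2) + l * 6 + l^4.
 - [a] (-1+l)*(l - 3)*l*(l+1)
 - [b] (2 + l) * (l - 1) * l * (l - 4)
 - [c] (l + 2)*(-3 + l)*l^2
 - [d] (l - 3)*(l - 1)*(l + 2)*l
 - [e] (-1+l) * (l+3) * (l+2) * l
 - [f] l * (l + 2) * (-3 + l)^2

We need to factor l^2 * (-5) + l^3 * (-2) + l * 6 + l^4.
The factored form is (l - 3)*(l - 1)*(l + 2)*l.
d) (l - 3)*(l - 1)*(l + 2)*l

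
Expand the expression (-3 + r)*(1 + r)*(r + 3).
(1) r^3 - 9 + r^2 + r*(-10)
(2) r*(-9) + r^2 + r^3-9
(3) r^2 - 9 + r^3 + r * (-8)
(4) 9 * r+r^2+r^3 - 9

Expanding (-3 + r)*(1 + r)*(r + 3):
= r*(-9) + r^2 + r^3-9
2) r*(-9) + r^2 + r^3-9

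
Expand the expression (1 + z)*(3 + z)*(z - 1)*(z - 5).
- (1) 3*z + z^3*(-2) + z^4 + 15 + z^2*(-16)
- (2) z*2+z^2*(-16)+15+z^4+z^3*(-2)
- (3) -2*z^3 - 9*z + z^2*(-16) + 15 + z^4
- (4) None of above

Expanding (1 + z)*(3 + z)*(z - 1)*(z - 5):
= z*2+z^2*(-16)+15+z^4+z^3*(-2)
2) z*2+z^2*(-16)+15+z^4+z^3*(-2)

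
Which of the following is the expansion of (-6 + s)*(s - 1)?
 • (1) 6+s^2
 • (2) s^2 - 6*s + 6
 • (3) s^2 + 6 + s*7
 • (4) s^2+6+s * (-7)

Expanding (-6 + s)*(s - 1):
= s^2+6+s * (-7)
4) s^2+6+s * (-7)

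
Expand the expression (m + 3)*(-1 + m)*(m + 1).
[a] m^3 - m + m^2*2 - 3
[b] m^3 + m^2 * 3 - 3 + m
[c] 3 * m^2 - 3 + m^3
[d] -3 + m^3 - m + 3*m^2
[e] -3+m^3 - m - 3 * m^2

Expanding (m + 3)*(-1 + m)*(m + 1):
= -3 + m^3 - m + 3*m^2
d) -3 + m^3 - m + 3*m^2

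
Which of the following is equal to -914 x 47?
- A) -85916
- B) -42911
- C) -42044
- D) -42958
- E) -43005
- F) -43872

-914 * 47 = -42958
D) -42958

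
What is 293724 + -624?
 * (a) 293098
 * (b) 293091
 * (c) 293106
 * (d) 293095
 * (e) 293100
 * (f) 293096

293724 + -624 = 293100
e) 293100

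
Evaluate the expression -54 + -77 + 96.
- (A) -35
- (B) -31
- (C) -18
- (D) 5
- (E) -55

First: -54 + -77 = -131
Then: -131 + 96 = -35
A) -35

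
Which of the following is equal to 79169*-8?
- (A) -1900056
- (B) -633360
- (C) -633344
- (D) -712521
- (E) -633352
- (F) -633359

79169 * -8 = -633352
E) -633352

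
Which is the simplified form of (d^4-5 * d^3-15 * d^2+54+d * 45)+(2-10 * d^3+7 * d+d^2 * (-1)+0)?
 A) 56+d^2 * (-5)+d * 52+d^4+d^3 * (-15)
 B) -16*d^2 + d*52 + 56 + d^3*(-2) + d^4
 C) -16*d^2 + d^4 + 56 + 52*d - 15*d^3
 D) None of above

Adding the polynomials and combining like terms:
(d^4 - 5*d^3 - 15*d^2 + 54 + d*45) + (2 - 10*d^3 + 7*d + d^2*(-1) + 0)
= -16*d^2 + d^4 + 56 + 52*d - 15*d^3
C) -16*d^2 + d^4 + 56 + 52*d - 15*d^3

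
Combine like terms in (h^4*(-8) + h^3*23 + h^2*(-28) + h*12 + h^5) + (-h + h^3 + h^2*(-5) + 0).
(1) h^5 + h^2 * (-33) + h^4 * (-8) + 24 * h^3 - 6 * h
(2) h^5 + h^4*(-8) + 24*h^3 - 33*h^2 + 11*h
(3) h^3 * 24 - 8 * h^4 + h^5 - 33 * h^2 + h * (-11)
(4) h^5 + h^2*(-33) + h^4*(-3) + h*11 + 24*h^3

Adding the polynomials and combining like terms:
(h^4*(-8) + h^3*23 + h^2*(-28) + h*12 + h^5) + (-h + h^3 + h^2*(-5) + 0)
= h^5 + h^4*(-8) + 24*h^3 - 33*h^2 + 11*h
2) h^5 + h^4*(-8) + 24*h^3 - 33*h^2 + 11*h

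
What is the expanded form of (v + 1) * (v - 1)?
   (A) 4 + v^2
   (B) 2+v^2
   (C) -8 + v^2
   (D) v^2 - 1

Expanding (v + 1) * (v - 1):
= v^2 - 1
D) v^2 - 1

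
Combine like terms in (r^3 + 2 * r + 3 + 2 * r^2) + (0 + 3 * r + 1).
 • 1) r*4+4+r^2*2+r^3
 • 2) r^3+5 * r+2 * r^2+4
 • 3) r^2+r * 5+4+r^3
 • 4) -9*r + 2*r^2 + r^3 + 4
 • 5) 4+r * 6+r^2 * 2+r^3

Adding the polynomials and combining like terms:
(r^3 + 2*r + 3 + 2*r^2) + (0 + 3*r + 1)
= r^3+5 * r+2 * r^2+4
2) r^3+5 * r+2 * r^2+4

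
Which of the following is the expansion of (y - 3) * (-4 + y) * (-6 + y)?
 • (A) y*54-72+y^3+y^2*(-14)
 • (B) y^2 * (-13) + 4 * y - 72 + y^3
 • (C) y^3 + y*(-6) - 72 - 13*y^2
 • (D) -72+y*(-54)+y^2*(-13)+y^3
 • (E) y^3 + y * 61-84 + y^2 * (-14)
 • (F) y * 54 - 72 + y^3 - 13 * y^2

Expanding (y - 3) * (-4 + y) * (-6 + y):
= y * 54 - 72 + y^3 - 13 * y^2
F) y * 54 - 72 + y^3 - 13 * y^2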